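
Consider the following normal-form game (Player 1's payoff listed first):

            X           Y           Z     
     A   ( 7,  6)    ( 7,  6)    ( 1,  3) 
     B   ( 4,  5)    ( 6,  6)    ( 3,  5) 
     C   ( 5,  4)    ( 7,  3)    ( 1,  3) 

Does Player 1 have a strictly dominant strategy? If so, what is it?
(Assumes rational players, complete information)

No strictly dominant strategy exists for Player 1

Work:
A strategy strictly dominates another if it gives a strictly higher payoff against every opponent action. Compare each pair of P1's strategies column-by-column:
  A vs B: [7 vs 4, 7 vs 6, 1 vs 3] → A does not strictly dominate B (column Z: 1 ≤ 3)
  A vs C: [7 vs 5, 7 vs 7, 1 vs 1] → A does not strictly dominate C (column Y: 7 ≤ 7)
  B vs A: [4 vs 7, 6 vs 7, 3 vs 1] → B does not strictly dominate A (column X: 4 ≤ 7)
  B vs C: [4 vs 5, 6 vs 7, 3 vs 1] → B does not strictly dominate C (column X: 4 ≤ 5)
  C vs A: [5 vs 7, 7 vs 7, 1 vs 1] → C does not strictly dominate A (column X: 5 ≤ 7)
  C vs B: [5 vs 4, 7 vs 6, 1 vs 3] → C does not strictly dominate B (column Z: 1 ≤ 3)
No single strategy strictly dominates all others → no strictly dominant strategy.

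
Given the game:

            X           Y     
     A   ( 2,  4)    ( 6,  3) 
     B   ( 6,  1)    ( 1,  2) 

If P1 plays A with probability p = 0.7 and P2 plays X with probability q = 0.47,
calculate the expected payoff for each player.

E[P1] = 3.889, E[P2] = 2.888

Work:
E[P1] = p·q·π₁(A,X) + p·(1-q)·π₁(A,Y) + (1-p)·q·π₁(B,X) + (1-p)·(1-q)·π₁(B,Y)
= 0.7·0.47·2 + 0.7·0.53·6 + 0.3·0.47·6 + 0.3·0.53·1
= 3.889

E[P2] = 2.888 (similar calculation)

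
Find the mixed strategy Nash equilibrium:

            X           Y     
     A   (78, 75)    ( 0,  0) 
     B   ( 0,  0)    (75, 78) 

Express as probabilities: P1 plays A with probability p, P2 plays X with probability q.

p = 0.5098, q = 0.4902

Work:
Find probabilities that make opponent indifferent:
P2 chooses q to make P1 indifferent between A and B
P1 chooses p to make P2 indifferent between X and Y
Mixed NE: P1 plays (A: 0.5098, B: 0.4902), P2 plays (X: 0.4902, Y: 0.5098)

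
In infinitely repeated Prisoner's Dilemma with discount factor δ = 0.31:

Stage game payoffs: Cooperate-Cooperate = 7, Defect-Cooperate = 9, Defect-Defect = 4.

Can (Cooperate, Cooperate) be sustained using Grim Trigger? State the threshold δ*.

δ* = 0.4; since δ = 0.31 < 0.4, cooperation cannot be sustained

Work:
For Grim Trigger:
Cooperate forever: 7/(1-δ)
Defect then punished: 9 + 4·δ/(1-δ)
Need: 7/(1-δ) ≥ 9 + 4·δ/(1-δ)
Solving: δ ≥ (T-R)/(T-P) = (9-7)/(9-4) = 0.4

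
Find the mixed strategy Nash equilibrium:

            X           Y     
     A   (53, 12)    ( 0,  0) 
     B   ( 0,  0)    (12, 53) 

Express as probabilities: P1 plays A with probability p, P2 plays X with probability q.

p = 0.8154, q = 0.1846

Work:
Find probabilities that make opponent indifferent:
P2 chooses q to make P1 indifferent between A and B
P1 chooses p to make P2 indifferent between X and Y
Mixed NE: P1 plays (A: 0.8154, B: 0.1846), P2 plays (X: 0.1846, Y: 0.8154)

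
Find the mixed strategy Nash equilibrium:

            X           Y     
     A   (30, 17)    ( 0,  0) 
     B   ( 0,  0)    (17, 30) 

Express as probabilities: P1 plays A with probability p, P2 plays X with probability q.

p = 0.6383, q = 0.3617

Work:
Find probabilities that make opponent indifferent:
P2 chooses q to make P1 indifferent between A and B
P1 chooses p to make P2 indifferent between X and Y
Mixed NE: P1 plays (A: 0.6383, B: 0.3617), P2 plays (X: 0.3617, Y: 0.6383)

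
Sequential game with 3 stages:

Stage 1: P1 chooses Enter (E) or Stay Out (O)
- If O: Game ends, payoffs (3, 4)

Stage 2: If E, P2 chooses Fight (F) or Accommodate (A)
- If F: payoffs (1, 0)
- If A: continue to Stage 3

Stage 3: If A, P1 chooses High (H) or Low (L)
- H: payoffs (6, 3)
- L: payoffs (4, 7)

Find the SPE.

SPE: (E, A, H); Outcome (6, 3)

Work:
Stage 3: P1 chooses H (6 vs 4)
Stage 2: P2: F->0, A->3 (anticipating H). Choose A
Stage 1: P1: O->3, E->6 (anticipating A, H). Choose E
SPE path: E -> A -> H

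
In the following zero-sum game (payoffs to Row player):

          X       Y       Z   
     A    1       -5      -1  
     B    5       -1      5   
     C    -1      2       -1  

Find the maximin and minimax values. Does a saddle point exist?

Maximin = -1, Minimax = 2, Saddle: False

Work:
Row minimums: [-5, -1, -1] → maximin = -1
Column maximums: [5, 2, 5] → minimax = 2
No saddle point (maximin ≠ minimax). Mixed strategy needed.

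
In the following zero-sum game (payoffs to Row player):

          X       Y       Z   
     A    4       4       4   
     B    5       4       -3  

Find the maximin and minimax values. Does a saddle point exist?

Maximin = 4, Minimax = 4, Saddle: True

Work:
Row minimums: [4, -3] → maximin = 4
Column maximums: [5, 4, 4] → minimax = 4
Saddle point exists! Game value = 4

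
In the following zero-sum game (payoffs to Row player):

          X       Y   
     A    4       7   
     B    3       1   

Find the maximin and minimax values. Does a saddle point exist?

Maximin = 4, Minimax = 4, Saddle: True

Work:
Row minimums: [4, 1] → maximin = 4
Column maximums: [4, 7] → minimax = 4
Saddle point exists! Game value = 4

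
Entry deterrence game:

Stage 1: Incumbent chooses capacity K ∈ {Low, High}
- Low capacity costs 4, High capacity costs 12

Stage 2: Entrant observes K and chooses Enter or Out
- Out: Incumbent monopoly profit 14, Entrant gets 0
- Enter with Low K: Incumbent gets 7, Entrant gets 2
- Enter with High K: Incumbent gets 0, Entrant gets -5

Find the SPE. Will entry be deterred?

SPE: (Low, Enter|Low, Out|High); Entry not deterred. Incumbent net profit = 3, Entrant gets 2

Work:
After Low K: Entrant enters (2 > 0)
After High K: Entrant stays out (-5 < 0)
Incumbent: Low → 7−4=3, High → 14−12=2
Incumbent chooses Low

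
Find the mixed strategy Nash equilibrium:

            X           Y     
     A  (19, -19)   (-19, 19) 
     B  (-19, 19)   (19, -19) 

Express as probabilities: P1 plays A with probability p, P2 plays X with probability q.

p = 0.5, q = 0.5

Work:
Find probabilities that make opponent indifferent:
P2 chooses q to make P1 indifferent between A and B
P1 chooses p to make P2 indifferent between X and Y
Mixed NE: P1 plays (A: 0.5, B: 0.5), P2 plays (X: 0.5, Y: 0.5)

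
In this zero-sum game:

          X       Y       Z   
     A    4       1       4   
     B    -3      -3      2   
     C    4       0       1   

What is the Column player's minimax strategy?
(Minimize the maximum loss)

Column should play Y, value = 1

Work:
Column player minimizes Row's maximum payoff:
Column X: max payoff to Row = 4
Column Y: max payoff to Row = 1
Column Z: max payoff to Row = 4
Minimum is 1, achieved by column Y.
Minimax strategy: Y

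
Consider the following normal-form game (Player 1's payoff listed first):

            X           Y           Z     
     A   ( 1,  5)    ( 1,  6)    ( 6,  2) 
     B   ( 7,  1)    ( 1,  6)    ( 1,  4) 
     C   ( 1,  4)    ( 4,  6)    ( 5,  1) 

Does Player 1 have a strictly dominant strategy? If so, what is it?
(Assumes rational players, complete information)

No strictly dominant strategy exists for Player 1

Work:
A strategy strictly dominates another if it gives a strictly higher payoff against every opponent action. Compare each pair of P1's strategies column-by-column:
  A vs B: [1 vs 7, 1 vs 1, 6 vs 1] → A does not strictly dominate B (column X: 1 ≤ 7)
  A vs C: [1 vs 1, 1 vs 4, 6 vs 5] → A does not strictly dominate C (column X: 1 ≤ 1)
  B vs A: [7 vs 1, 1 vs 1, 1 vs 6] → B does not strictly dominate A (column Y: 1 ≤ 1)
  B vs C: [7 vs 1, 1 vs 4, 1 vs 5] → B does not strictly dominate C (column Y: 1 ≤ 4)
  C vs A: [1 vs 1, 4 vs 1, 5 vs 6] → C does not strictly dominate A (column X: 1 ≤ 1)
  C vs B: [1 vs 7, 4 vs 1, 5 vs 1] → C does not strictly dominate B (column X: 1 ≤ 7)
No single strategy strictly dominates all others → no strictly dominant strategy.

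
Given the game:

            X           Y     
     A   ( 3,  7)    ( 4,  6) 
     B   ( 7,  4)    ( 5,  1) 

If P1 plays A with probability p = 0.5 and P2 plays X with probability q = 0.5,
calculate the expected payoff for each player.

E[P1] = 4.75, E[P2] = 4.5

Work:
E[P1] = p·q·π₁(A,X) + p·(1-q)·π₁(A,Y) + (1-p)·q·π₁(B,X) + (1-p)·(1-q)·π₁(B,Y)
= 0.5·0.5·3 + 0.5·0.5·4 + 0.5·0.5·7 + 0.5·0.5·5
= 4.75

E[P2] = 4.5 (similar calculation)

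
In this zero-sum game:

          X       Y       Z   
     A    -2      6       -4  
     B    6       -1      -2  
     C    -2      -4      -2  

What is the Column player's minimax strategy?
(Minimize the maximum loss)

Column should play Z, value = -2

Work:
Column player minimizes Row's maximum payoff:
Column X: max payoff to Row = 6
Column Y: max payoff to Row = 6
Column Z: max payoff to Row = -2
Minimum is -2, achieved by column Z.
Minimax strategy: Z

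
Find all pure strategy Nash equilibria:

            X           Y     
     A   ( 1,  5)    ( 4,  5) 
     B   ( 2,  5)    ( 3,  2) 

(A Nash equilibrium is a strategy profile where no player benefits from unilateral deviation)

Nash equilibrium: (A, Y), (B, X)

Work:
Best responses:
  P1 vs X: payoffs [1, 2] → best response B (payoff 2)
  P1 vs Y: payoffs [4, 3] → best response A (payoff 4)
  P2 vs A: payoffs [5, 5] → best response X/Y (payoff 5)
  P2 vs B: payoffs [5, 2] → best response X (payoff 5)
Mutual best responses: (A,Y), (B,X) → Nash equilibria.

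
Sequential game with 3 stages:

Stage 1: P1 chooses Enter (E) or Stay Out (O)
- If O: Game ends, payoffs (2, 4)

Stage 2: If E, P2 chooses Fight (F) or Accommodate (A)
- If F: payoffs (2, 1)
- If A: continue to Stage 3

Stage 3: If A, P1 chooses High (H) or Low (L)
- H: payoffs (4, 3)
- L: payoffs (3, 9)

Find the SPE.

SPE: (E, A, H); Outcome (4, 3)

Work:
Stage 3: P1 chooses H (4 vs 3)
Stage 2: P2: F->1, A->3 (anticipating H). Choose A
Stage 1: P1: O->2, E->4 (anticipating A, H). Choose E
SPE path: E -> A -> H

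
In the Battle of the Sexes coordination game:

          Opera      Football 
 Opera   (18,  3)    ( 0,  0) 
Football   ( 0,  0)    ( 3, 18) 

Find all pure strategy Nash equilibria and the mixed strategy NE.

Pure NE: (Opera, Opera) and (Football, Football); Mixed NE: p = 0.8571, q = 0.1429

Work:
Check pure NE:
(Opera, Opera): (18, 3) - no unilateral deviation beneficial
(Football, Football): (3, 18) - no unilateral deviation beneficial
Mixed NE: P1 plays Opera with p = 0.8571, P2 plays Opera with q = 0.1429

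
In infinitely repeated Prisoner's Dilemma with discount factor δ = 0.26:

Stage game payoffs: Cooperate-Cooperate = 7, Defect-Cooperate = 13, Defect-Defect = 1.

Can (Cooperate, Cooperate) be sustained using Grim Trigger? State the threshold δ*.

δ* = 0.5; since δ = 0.26 < 0.5, cooperation cannot be sustained

Work:
For Grim Trigger:
Cooperate forever: 7/(1-δ)
Defect then punished: 13 + 1·δ/(1-δ)
Need: 7/(1-δ) ≥ 13 + 1·δ/(1-δ)
Solving: δ ≥ (T-R)/(T-P) = (13-7)/(13-1) = 0.5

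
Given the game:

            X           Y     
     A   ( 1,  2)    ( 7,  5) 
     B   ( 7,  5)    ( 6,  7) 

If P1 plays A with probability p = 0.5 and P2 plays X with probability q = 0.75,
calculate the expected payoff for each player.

E[P1] = 4.625, E[P2] = 4.125

Work:
E[P1] = p·q·π₁(A,X) + p·(1-q)·π₁(A,Y) + (1-p)·q·π₁(B,X) + (1-p)·(1-q)·π₁(B,Y)
= 0.5·0.75·1 + 0.5·0.25·7 + 0.5·0.75·7 + 0.5·0.25·6
= 4.625

E[P2] = 4.125 (similar calculation)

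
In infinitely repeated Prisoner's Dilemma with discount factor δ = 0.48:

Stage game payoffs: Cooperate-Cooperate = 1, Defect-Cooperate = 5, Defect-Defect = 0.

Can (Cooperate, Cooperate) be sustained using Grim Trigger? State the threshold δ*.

δ* = 0.8; since δ = 0.48 < 0.8, cooperation cannot be sustained

Work:
For Grim Trigger:
Cooperate forever: 1/(1-δ)
Defect then punished: 5 + 0·δ/(1-δ)
Need: 1/(1-δ) ≥ 5 + 0·δ/(1-δ)
Solving: δ ≥ (T-R)/(T-P) = (5-1)/(5-0) = 0.8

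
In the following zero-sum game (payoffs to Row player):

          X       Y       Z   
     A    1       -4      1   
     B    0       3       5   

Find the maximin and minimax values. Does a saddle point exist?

Maximin = 0, Minimax = 1, Saddle: False

Work:
Row minimums: [-4, 0] → maximin = 0
Column maximums: [1, 3, 5] → minimax = 1
No saddle point (maximin ≠ minimax). Mixed strategy needed.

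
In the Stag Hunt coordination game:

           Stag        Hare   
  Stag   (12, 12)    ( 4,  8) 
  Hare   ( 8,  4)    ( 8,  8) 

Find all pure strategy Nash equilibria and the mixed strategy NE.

Pure NE: (Stag, Stag) and (Hare, Hare); Mixed NE: p = 0.5, q = 0.5

Work:
Check pure NE:
(Stag, Stag): (12, 12) - no unilateral deviation beneficial
(Hare, Hare): (8, 8) - no unilateral deviation beneficial
Mixed NE: P1 plays Stag with p = 0.5, P2 plays Stag with q = 0.5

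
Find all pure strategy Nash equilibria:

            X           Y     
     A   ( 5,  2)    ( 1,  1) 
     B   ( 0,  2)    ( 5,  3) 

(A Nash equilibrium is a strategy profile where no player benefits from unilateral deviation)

Nash equilibrium: (A, X), (B, Y)

Work:
Best responses:
  P1 vs X: payoffs [5, 0] → best response A (payoff 5)
  P1 vs Y: payoffs [1, 5] → best response B (payoff 5)
  P2 vs A: payoffs [2, 1] → best response X (payoff 2)
  P2 vs B: payoffs [2, 3] → best response Y (payoff 3)
Mutual best responses: (A,X), (B,Y) → Nash equilibria.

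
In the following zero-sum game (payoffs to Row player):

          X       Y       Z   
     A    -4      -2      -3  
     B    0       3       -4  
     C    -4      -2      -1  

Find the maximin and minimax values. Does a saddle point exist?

Maximin = -4, Minimax = -1, Saddle: False

Work:
Row minimums: [-4, -4, -4] → maximin = -4
Column maximums: [0, 3, -1] → minimax = -1
No saddle point (maximin ≠ minimax). Mixed strategy needed.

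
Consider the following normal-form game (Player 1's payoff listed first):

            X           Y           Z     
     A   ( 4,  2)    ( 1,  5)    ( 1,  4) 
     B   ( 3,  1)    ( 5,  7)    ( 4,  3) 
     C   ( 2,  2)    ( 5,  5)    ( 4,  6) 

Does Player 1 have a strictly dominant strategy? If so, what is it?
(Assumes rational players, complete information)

No strictly dominant strategy exists for Player 1

Work:
A strategy strictly dominates another if it gives a strictly higher payoff against every opponent action. Compare each pair of P1's strategies column-by-column:
  A vs B: [4 vs 3, 1 vs 5, 1 vs 4] → A does not strictly dominate B (column Y: 1 ≤ 5)
  A vs C: [4 vs 2, 1 vs 5, 1 vs 4] → A does not strictly dominate C (column Y: 1 ≤ 5)
  B vs A: [3 vs 4, 5 vs 1, 4 vs 1] → B does not strictly dominate A (column X: 3 ≤ 4)
  B vs C: [3 vs 2, 5 vs 5, 4 vs 4] → B does not strictly dominate C (column Y: 5 ≤ 5)
  C vs A: [2 vs 4, 5 vs 1, 4 vs 1] → C does not strictly dominate A (column X: 2 ≤ 4)
  C vs B: [2 vs 3, 5 vs 5, 4 vs 4] → C does not strictly dominate B (column X: 2 ≤ 3)
No single strategy strictly dominates all others → no strictly dominant strategy.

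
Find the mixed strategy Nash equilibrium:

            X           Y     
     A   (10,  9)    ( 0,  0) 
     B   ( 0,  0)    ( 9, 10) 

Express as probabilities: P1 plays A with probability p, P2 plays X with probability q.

p = 0.5263, q = 0.4737

Work:
Find probabilities that make opponent indifferent:
P2 chooses q to make P1 indifferent between A and B
P1 chooses p to make P2 indifferent between X and Y
Mixed NE: P1 plays (A: 0.5263, B: 0.4737), P2 plays (X: 0.4737, Y: 0.5263)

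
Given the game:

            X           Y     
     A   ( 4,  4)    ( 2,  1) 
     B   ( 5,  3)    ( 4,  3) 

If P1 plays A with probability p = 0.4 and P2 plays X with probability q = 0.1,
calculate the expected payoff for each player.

E[P1] = 3.34, E[P2] = 2.32

Work:
E[P1] = p·q·π₁(A,X) + p·(1-q)·π₁(A,Y) + (1-p)·q·π₁(B,X) + (1-p)·(1-q)·π₁(B,Y)
= 0.4·0.1·4 + 0.4·0.9·2 + 0.6·0.1·5 + 0.6·0.9·4
= 3.34

E[P2] = 2.32 (similar calculation)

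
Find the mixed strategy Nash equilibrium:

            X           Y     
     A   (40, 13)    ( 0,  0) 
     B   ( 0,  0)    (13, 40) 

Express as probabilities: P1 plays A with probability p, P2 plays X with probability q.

p = 0.7547, q = 0.2453

Work:
Find probabilities that make opponent indifferent:
P2 chooses q to make P1 indifferent between A and B
P1 chooses p to make P2 indifferent between X and Y
Mixed NE: P1 plays (A: 0.7547, B: 0.2453), P2 plays (X: 0.2453, Y: 0.7547)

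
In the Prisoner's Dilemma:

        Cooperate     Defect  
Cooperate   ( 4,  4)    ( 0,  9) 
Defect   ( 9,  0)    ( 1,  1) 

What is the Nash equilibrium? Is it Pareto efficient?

(Defect, Defect) is NE; not Pareto efficient

Work:
Defect dominates Cooperate for both players:
If P2 cooperates: Defect (9) > Cooperate (4)
If P2 defects: Defect (1) > Cooperate (0)
NE: (Defect, Defect) with payoff (1, 1)
But (Cooperate, Cooperate) = (4, 4) Pareto dominates (1, 1)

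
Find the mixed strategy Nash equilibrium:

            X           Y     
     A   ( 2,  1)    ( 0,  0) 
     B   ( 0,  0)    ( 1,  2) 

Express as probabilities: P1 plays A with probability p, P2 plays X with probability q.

p = 0.6667, q = 0.3333

Work:
Find probabilities that make opponent indifferent:
P2 chooses q to make P1 indifferent between A and B
P1 chooses p to make P2 indifferent between X and Y
Mixed NE: P1 plays (A: 0.6667, B: 0.3333), P2 plays (X: 0.3333, Y: 0.6667)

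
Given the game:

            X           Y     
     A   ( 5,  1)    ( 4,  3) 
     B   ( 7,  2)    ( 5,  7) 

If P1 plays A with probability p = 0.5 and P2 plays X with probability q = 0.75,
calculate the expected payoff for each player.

E[P1] = 5.625, E[P2] = 2.375

Work:
E[P1] = p·q·π₁(A,X) + p·(1-q)·π₁(A,Y) + (1-p)·q·π₁(B,X) + (1-p)·(1-q)·π₁(B,Y)
= 0.5·0.75·5 + 0.5·0.25·4 + 0.5·0.75·7 + 0.5·0.25·5
= 5.625

E[P2] = 2.375 (similar calculation)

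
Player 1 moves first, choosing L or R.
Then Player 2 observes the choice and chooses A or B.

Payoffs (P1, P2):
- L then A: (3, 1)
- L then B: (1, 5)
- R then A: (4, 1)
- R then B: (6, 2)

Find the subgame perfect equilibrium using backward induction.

P1 plays R, P2 plays B after L and B after R; Payoff (6, 2)

Work:
Backward induction:
After L: P2 chooses B → P1 gets 1
After R: P2 chooses B → P1 gets 6
P1 chooses R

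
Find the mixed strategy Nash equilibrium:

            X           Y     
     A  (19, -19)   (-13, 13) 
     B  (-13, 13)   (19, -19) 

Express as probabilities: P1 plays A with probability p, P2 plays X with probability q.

p = 0.5, q = 0.5

Work:
Find probabilities that make opponent indifferent:
P2 chooses q to make P1 indifferent between A and B
P1 chooses p to make P2 indifferent between X and Y
Mixed NE: P1 plays (A: 0.5, B: 0.5), P2 plays (X: 0.5, Y: 0.5)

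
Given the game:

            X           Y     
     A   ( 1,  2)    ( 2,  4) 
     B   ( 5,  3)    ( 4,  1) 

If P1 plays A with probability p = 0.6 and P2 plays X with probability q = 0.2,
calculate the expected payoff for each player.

E[P1] = 2.76, E[P2] = 2.72

Work:
E[P1] = p·q·π₁(A,X) + p·(1-q)·π₁(A,Y) + (1-p)·q·π₁(B,X) + (1-p)·(1-q)·π₁(B,Y)
= 0.6·0.2·1 + 0.6·0.8·2 + 0.4·0.2·5 + 0.4·0.8·4
= 2.76

E[P2] = 2.72 (similar calculation)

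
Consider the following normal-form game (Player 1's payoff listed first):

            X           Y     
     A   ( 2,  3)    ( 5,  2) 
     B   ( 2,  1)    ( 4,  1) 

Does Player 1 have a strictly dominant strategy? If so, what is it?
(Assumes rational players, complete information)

No strictly dominant strategy exists for Player 1

Work:
A strategy strictly dominates another if it gives a strictly higher payoff against every opponent action. Compare each pair of P1's strategies column-by-column:
  A vs B: [2 vs 2, 5 vs 4] → A does not strictly dominate B (column X: 2 ≤ 2)
  B vs A: [2 vs 2, 4 vs 5] → B does not strictly dominate A (column X: 2 ≤ 2)
No single strategy strictly dominates all others → no strictly dominant strategy.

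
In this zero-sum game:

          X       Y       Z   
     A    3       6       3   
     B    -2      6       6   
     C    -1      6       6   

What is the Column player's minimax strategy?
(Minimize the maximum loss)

Column should play X, value = 3

Work:
Column player minimizes Row's maximum payoff:
Column X: max payoff to Row = 3
Column Y: max payoff to Row = 6
Column Z: max payoff to Row = 6
Minimum is 3, achieved by column X.
Minimax strategy: X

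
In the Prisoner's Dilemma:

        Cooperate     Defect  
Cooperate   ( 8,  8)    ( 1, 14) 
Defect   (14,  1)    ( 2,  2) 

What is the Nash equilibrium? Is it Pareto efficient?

(Defect, Defect) is NE; not Pareto efficient

Work:
Defect dominates Cooperate for both players:
If P2 cooperates: Defect (14) > Cooperate (8)
If P2 defects: Defect (2) > Cooperate (1)
NE: (Defect, Defect) with payoff (2, 2)
But (Cooperate, Cooperate) = (8, 8) Pareto dominates (2, 2)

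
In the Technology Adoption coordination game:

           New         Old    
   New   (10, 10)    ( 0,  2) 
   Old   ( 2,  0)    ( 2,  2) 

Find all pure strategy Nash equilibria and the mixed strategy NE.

Pure NE: (New, New) and (Old, Old); Mixed NE: p = 0.2, q = 0.2

Work:
Check pure NE:
(New, New): (10, 10) - no unilateral deviation beneficial
(Old, Old): (2, 2) - no unilateral deviation beneficial
Mixed NE: P1 plays New with p = 0.2, P2 plays New with q = 0.2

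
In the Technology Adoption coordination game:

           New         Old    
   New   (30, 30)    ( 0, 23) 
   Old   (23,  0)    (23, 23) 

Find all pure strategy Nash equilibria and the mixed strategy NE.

Pure NE: (New, New) and (Old, Old); Mixed NE: p = 0.7667, q = 0.7667

Work:
Check pure NE:
(New, New): (30, 30) - no unilateral deviation beneficial
(Old, Old): (23, 23) - no unilateral deviation beneficial
Mixed NE: P1 plays New with p = 0.7667, P2 plays New with q = 0.7667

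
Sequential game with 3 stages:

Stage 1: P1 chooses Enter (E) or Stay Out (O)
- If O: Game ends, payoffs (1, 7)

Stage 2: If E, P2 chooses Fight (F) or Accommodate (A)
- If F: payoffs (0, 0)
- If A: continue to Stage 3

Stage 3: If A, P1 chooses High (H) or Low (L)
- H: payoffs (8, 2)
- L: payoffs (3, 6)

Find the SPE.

SPE: (E, A, H); Outcome (8, 2)

Work:
Stage 3: P1 chooses H (8 vs 3)
Stage 2: P2: F->0, A->2 (anticipating H). Choose A
Stage 1: P1: O->1, E->8 (anticipating A, H). Choose E
SPE path: E -> A -> H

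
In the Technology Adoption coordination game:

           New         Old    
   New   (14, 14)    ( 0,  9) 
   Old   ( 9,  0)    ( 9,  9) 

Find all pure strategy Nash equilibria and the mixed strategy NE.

Pure NE: (New, New) and (Old, Old); Mixed NE: p = 0.6429, q = 0.6429

Work:
Check pure NE:
(New, New): (14, 14) - no unilateral deviation beneficial
(Old, Old): (9, 9) - no unilateral deviation beneficial
Mixed NE: P1 plays New with p = 0.6429, P2 plays New with q = 0.6429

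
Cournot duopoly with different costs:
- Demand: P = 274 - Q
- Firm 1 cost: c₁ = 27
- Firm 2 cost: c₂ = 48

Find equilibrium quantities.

q₁* = 89.33, q₂* = 68.33

Work:
Reaction: q₁ = (274 - 27 - q₂)/2
Reaction: q₂ = (274 - 48 - q₁)/2
Solve simultaneously:
q₁* = (274 - 2×27 + 48)/3 = 89.33
q₂* = (274 - 2×48 + 27)/3 = 68.33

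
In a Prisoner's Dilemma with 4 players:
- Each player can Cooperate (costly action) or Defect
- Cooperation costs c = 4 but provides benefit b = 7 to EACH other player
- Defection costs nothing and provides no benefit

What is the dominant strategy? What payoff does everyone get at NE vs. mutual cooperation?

Dominant: Defect; NE payoff = 0; Coop payoff = 17

Work:
Defect dominates (saves cost c = 4, benefit to others is external)
NE: All defect → everyone gets 0
If all cooperate: each receives (3)×7 - 4 = 17
Social dilemma: 17 > 0 but NE gives 0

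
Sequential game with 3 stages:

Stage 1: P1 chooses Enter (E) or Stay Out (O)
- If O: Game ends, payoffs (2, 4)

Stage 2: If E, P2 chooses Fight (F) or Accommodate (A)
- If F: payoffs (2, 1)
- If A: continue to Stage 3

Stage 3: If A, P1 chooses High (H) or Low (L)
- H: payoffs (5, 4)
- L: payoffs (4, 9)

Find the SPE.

SPE: (E, A, H); Outcome (5, 4)

Work:
Stage 3: P1 chooses H (5 vs 4)
Stage 2: P2: F->1, A->4 (anticipating H). Choose A
Stage 1: P1: O->2, E->5 (anticipating A, H). Choose E
SPE path: E -> A -> H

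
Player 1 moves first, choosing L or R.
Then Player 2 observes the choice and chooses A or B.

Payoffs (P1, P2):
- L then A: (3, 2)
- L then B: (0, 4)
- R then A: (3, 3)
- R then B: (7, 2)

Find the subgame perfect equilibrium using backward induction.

P1 plays R, P2 plays B after L and A after R; Payoff (3, 3)

Work:
Backward induction:
After L: P2 chooses B → P1 gets 0
After R: P2 chooses A → P1 gets 3
P1 chooses R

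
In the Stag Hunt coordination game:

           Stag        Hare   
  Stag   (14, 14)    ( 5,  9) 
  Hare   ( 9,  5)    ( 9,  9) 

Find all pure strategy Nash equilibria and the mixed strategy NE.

Pure NE: (Stag, Stag) and (Hare, Hare); Mixed NE: p = 0.4444, q = 0.4444

Work:
Check pure NE:
(Stag, Stag): (14, 14) - no unilateral deviation beneficial
(Hare, Hare): (9, 9) - no unilateral deviation beneficial
Mixed NE: P1 plays Stag with p = 0.4444, P2 plays Stag with q = 0.4444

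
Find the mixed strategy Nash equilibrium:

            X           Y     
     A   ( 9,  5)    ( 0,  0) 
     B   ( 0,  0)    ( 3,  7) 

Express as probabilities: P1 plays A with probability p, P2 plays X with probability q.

p = 0.5833, q = 0.25

Work:
Find probabilities that make opponent indifferent:
P2 chooses q to make P1 indifferent between A and B
P1 chooses p to make P2 indifferent between X and Y
Mixed NE: P1 plays (A: 0.5833, B: 0.4167), P2 plays (X: 0.25, Y: 0.75)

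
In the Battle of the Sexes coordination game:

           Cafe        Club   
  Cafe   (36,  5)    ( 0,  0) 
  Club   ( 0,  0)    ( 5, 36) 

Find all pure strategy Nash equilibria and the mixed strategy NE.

Pure NE: (Cafe, Cafe) and (Club, Club); Mixed NE: p = 0.878, q = 0.122

Work:
Check pure NE:
(Cafe, Cafe): (36, 5) - no unilateral deviation beneficial
(Club, Club): (5, 36) - no unilateral deviation beneficial
Mixed NE: P1 plays Cafe with p = 0.878, P2 plays Cafe with q = 0.122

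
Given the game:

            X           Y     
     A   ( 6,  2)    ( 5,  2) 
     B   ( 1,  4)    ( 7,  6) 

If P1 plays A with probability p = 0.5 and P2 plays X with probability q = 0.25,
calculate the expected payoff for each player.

E[P1] = 5.375, E[P2] = 3.75

Work:
E[P1] = p·q·π₁(A,X) + p·(1-q)·π₁(A,Y) + (1-p)·q·π₁(B,X) + (1-p)·(1-q)·π₁(B,Y)
= 0.5·0.25·6 + 0.5·0.75·5 + 0.5·0.25·1 + 0.5·0.75·7
= 5.375

E[P2] = 3.75 (similar calculation)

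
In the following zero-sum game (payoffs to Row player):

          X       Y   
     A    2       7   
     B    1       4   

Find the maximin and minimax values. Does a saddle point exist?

Maximin = 2, Minimax = 2, Saddle: True

Work:
Row minimums: [2, 1] → maximin = 2
Column maximums: [2, 7] → minimax = 2
Saddle point exists! Game value = 2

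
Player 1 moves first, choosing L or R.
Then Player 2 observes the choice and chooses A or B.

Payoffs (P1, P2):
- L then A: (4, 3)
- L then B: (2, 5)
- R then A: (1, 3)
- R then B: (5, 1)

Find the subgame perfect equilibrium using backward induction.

P1 plays L, P2 plays B after L and A after R; Payoff (2, 5)

Work:
Backward induction:
After L: P2 chooses B → P1 gets 2
After R: P2 chooses A → P1 gets 1
P1 chooses L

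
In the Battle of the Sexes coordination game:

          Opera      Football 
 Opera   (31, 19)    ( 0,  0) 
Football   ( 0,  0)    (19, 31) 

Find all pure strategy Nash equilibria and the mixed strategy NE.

Pure NE: (Opera, Opera) and (Football, Football); Mixed NE: p = 0.62, q = 0.38

Work:
Check pure NE:
(Opera, Opera): (31, 19) - no unilateral deviation beneficial
(Football, Football): (19, 31) - no unilateral deviation beneficial
Mixed NE: P1 plays Opera with p = 0.62, P2 plays Opera with q = 0.38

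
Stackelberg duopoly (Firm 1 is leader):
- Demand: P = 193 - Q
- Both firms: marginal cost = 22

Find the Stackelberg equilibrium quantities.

q₁* (leader) = 85.5, q₂* (follower) = 42.75

Work:
Follower's reaction: q₂ = (a - c - q₁)/2
Leader substitutes: π₁ = q₁·(a - q₁ - (a-c-q₁)/2 - c)
FOC: q₁* = (193 - 22)/2 = 85.50
Then: q₂* = (193 - 22 - 85.5)/2 = 42.75
Leader has first-mover advantage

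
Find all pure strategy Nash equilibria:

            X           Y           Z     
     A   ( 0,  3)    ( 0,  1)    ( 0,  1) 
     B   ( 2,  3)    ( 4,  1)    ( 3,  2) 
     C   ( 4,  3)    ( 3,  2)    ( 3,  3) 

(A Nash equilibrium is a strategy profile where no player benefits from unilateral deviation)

Nash equilibrium: (C, X), (C, Z)

Work:
Best responses:
  P1 vs X: payoffs [0, 2, 4] → best response C (payoff 4)
  P1 vs Y: payoffs [0, 4, 3] → best response B (payoff 4)
  P1 vs Z: payoffs [0, 3, 3] → best response B/C (payoff 3)
  P2 vs A: payoffs [3, 1, 1] → best response X (payoff 3)
  P2 vs B: payoffs [3, 1, 2] → best response X (payoff 3)
  P2 vs C: payoffs [3, 2, 3] → best response X/Z (payoff 3)
Mutual best responses: (C,X), (C,Z) → Nash equilibria.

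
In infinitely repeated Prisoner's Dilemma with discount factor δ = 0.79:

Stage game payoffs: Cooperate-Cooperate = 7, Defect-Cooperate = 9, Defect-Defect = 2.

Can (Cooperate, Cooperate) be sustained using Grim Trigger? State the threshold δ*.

δ* = 0.2857; since δ = 0.79 ≥ 0.2857, cooperation can be sustained

Work:
For Grim Trigger:
Cooperate forever: 7/(1-δ)
Defect then punished: 9 + 2·δ/(1-δ)
Need: 7/(1-δ) ≥ 9 + 2·δ/(1-δ)
Solving: δ ≥ (T-R)/(T-P) = (9-7)/(9-2) = 0.2857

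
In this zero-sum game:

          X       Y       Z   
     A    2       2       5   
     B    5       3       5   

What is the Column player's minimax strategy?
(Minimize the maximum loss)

Column should play Y, value = 3

Work:
Column player minimizes Row's maximum payoff:
Column X: max payoff to Row = 5
Column Y: max payoff to Row = 3
Column Z: max payoff to Row = 5
Minimum is 3, achieved by column Y.
Minimax strategy: Y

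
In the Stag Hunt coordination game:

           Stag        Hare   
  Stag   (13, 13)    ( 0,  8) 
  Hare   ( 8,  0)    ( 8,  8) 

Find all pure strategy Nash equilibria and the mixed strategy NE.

Pure NE: (Stag, Stag) and (Hare, Hare); Mixed NE: p = 0.6154, q = 0.6154

Work:
Check pure NE:
(Stag, Stag): (13, 13) - no unilateral deviation beneficial
(Hare, Hare): (8, 8) - no unilateral deviation beneficial
Mixed NE: P1 plays Stag with p = 0.6154, P2 plays Stag with q = 0.6154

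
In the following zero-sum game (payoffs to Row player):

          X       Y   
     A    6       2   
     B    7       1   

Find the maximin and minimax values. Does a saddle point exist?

Maximin = 2, Minimax = 2, Saddle: True

Work:
Row minimums: [2, 1] → maximin = 2
Column maximums: [7, 2] → minimax = 2
Saddle point exists! Game value = 2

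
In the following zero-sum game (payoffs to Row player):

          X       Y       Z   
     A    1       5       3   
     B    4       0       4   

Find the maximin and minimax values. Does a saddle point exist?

Maximin = 1, Minimax = 4, Saddle: False

Work:
Row minimums: [1, 0] → maximin = 1
Column maximums: [4, 5, 4] → minimax = 4
No saddle point (maximin ≠ minimax). Mixed strategy needed.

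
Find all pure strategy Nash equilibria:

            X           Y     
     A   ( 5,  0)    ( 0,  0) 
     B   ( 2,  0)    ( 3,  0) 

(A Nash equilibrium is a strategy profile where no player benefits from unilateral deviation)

Nash equilibrium: (A, X), (B, Y)

Work:
Best responses:
  P1 vs X: payoffs [5, 2] → best response A (payoff 5)
  P1 vs Y: payoffs [0, 3] → best response B (payoff 3)
  P2 vs A: payoffs [0, 0] → best response X/Y (payoff 0)
  P2 vs B: payoffs [0, 0] → best response X/Y (payoff 0)
Mutual best responses: (A,X), (B,Y) → Nash equilibria.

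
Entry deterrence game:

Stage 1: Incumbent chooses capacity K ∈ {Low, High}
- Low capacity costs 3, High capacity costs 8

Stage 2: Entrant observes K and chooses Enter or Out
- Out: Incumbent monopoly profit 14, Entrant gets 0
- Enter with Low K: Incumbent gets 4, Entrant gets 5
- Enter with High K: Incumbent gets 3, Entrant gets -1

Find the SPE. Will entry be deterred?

SPE: (High, Enter|Low, Out|High); Entry deterred. Incumbent net profit = 6

Work:
After Low K: Entrant enters (5 > 0)
After High K: Entrant stays out (-1 < 0)
Incumbent: Low → 4−3=1, High → 14−8=6
Incumbent chooses High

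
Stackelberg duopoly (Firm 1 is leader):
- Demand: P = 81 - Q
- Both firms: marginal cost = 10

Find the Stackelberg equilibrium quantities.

q₁* (leader) = 35.5, q₂* (follower) = 17.75

Work:
Follower's reaction: q₂ = (a - c - q₁)/2
Leader substitutes: π₁ = q₁·(a - q₁ - (a-c-q₁)/2 - c)
FOC: q₁* = (81 - 10)/2 = 35.50
Then: q₂* = (81 - 10 - 35.5)/2 = 17.75
Leader has first-mover advantage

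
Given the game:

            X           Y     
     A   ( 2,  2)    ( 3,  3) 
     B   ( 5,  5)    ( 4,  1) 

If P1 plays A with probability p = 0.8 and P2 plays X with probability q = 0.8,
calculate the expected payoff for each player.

E[P1] = 2.72, E[P2] = 2.6

Work:
E[P1] = p·q·π₁(A,X) + p·(1-q)·π₁(A,Y) + (1-p)·q·π₁(B,X) + (1-p)·(1-q)·π₁(B,Y)
= 0.8·0.8·2 + 0.8·0.2·3 + 0.2·0.8·5 + 0.2·0.2·4
= 2.72

E[P2] = 2.6 (similar calculation)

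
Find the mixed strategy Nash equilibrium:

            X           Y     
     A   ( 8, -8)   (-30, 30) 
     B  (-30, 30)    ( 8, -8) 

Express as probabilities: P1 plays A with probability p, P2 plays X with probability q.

p = 0.5, q = 0.5

Work:
Find probabilities that make opponent indifferent:
P2 chooses q to make P1 indifferent between A and B
P1 chooses p to make P2 indifferent between X and Y
Mixed NE: P1 plays (A: 0.5, B: 0.5), P2 plays (X: 0.5, Y: 0.5)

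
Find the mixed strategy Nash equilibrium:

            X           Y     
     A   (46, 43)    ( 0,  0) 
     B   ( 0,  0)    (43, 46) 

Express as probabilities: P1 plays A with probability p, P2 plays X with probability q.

p = 0.5169, q = 0.4831

Work:
Find probabilities that make opponent indifferent:
P2 chooses q to make P1 indifferent between A and B
P1 chooses p to make P2 indifferent between X and Y
Mixed NE: P1 plays (A: 0.5169, B: 0.4831), P2 plays (X: 0.4831, Y: 0.5169)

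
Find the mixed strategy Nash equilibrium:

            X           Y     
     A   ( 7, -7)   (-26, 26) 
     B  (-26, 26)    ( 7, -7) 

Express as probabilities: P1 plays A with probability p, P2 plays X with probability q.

p = 0.5, q = 0.5

Work:
Find probabilities that make opponent indifferent:
P2 chooses q to make P1 indifferent between A and B
P1 chooses p to make P2 indifferent between X and Y
Mixed NE: P1 plays (A: 0.5, B: 0.5), P2 plays (X: 0.5, Y: 0.5)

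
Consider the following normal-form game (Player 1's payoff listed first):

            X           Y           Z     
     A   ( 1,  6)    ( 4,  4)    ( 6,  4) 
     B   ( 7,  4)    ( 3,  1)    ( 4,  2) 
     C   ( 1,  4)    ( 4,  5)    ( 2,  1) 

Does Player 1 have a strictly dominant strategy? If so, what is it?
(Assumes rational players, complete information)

No strictly dominant strategy exists for Player 1

Work:
A strategy strictly dominates another if it gives a strictly higher payoff against every opponent action. Compare each pair of P1's strategies column-by-column:
  A vs B: [1 vs 7, 4 vs 3, 6 vs 4] → A does not strictly dominate B (column X: 1 ≤ 7)
  A vs C: [1 vs 1, 4 vs 4, 6 vs 2] → A does not strictly dominate C (column X: 1 ≤ 1)
  B vs A: [7 vs 1, 3 vs 4, 4 vs 6] → B does not strictly dominate A (column Y: 3 ≤ 4)
  B vs C: [7 vs 1, 3 vs 4, 4 vs 2] → B does not strictly dominate C (column Y: 3 ≤ 4)
  C vs A: [1 vs 1, 4 vs 4, 2 vs 6] → C does not strictly dominate A (column X: 1 ≤ 1)
  C vs B: [1 vs 7, 4 vs 3, 2 vs 4] → C does not strictly dominate B (column X: 1 ≤ 7)
No single strategy strictly dominates all others → no strictly dominant strategy.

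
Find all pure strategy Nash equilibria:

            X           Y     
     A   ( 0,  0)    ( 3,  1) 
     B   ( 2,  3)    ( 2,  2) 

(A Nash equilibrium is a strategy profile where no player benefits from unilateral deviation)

Nash equilibrium: (A, Y), (B, X)

Work:
Best responses:
  P1 vs X: payoffs [0, 2] → best response B (payoff 2)
  P1 vs Y: payoffs [3, 2] → best response A (payoff 3)
  P2 vs A: payoffs [0, 1] → best response Y (payoff 1)
  P2 vs B: payoffs [3, 2] → best response X (payoff 3)
Mutual best responses: (A,Y), (B,X) → Nash equilibria.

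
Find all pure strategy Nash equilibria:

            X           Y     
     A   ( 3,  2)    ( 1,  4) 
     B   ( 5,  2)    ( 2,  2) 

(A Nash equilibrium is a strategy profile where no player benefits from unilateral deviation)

Nash equilibrium: (B, X), (B, Y)

Work:
Best responses:
  P1 vs X: payoffs [3, 5] → best response B (payoff 5)
  P1 vs Y: payoffs [1, 2] → best response B (payoff 2)
  P2 vs A: payoffs [2, 4] → best response Y (payoff 4)
  P2 vs B: payoffs [2, 2] → best response X/Y (payoff 2)
Mutual best responses: (B,X), (B,Y) → Nash equilibria.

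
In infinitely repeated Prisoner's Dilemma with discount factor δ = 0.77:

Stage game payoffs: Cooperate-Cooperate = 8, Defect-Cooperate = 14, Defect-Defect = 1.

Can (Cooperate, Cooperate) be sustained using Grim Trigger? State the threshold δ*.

δ* = 0.4615; since δ = 0.77 ≥ 0.4615, cooperation can be sustained

Work:
For Grim Trigger:
Cooperate forever: 8/(1-δ)
Defect then punished: 14 + 1·δ/(1-δ)
Need: 8/(1-δ) ≥ 14 + 1·δ/(1-δ)
Solving: δ ≥ (T-R)/(T-P) = (14-8)/(14-1) = 0.4615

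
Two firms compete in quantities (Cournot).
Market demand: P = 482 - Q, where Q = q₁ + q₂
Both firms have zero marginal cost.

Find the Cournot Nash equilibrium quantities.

q₁* = q₂* = 160.67; P* = 160.67

Work:
Profit: π_i = P·q_i = (a - q_i - q_j)·q_i
FOC: ∂π_i/∂q_i = a - 2q_i - q_j = 0
Reaction function: q_i = (482 - q_j)/2
Symmetry: q* = 482/3 = 160.67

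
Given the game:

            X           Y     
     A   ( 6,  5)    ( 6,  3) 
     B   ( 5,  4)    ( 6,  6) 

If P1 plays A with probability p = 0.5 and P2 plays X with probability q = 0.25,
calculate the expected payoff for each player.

E[P1] = 5.875, E[P2] = 4.5

Work:
E[P1] = p·q·π₁(A,X) + p·(1-q)·π₁(A,Y) + (1-p)·q·π₁(B,X) + (1-p)·(1-q)·π₁(B,Y)
= 0.5·0.25·6 + 0.5·0.75·6 + 0.5·0.25·5 + 0.5·0.75·6
= 5.875

E[P2] = 4.5 (similar calculation)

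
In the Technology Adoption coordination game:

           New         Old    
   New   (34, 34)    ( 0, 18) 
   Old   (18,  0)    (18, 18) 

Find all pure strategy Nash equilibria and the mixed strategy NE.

Pure NE: (New, New) and (Old, Old); Mixed NE: p = 0.5294, q = 0.5294

Work:
Check pure NE:
(New, New): (34, 34) - no unilateral deviation beneficial
(Old, Old): (18, 18) - no unilateral deviation beneficial
Mixed NE: P1 plays New with p = 0.5294, P2 plays New with q = 0.5294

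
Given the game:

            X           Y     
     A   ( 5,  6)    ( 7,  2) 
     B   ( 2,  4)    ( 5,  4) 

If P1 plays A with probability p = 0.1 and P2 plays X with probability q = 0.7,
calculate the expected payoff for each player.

E[P1] = 3.17, E[P2] = 4.08

Work:
E[P1] = p·q·π₁(A,X) + p·(1-q)·π₁(A,Y) + (1-p)·q·π₁(B,X) + (1-p)·(1-q)·π₁(B,Y)
= 0.1·0.7·5 + 0.1·0.3·7 + 0.9·0.7·2 + 0.9·0.3·5
= 3.17

E[P2] = 4.08 (similar calculation)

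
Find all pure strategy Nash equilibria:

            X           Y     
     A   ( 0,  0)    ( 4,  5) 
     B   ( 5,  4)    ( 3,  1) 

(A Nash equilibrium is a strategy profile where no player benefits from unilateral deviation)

Nash equilibrium: (A, Y), (B, X)

Work:
Best responses:
  P1 vs X: payoffs [0, 5] → best response B (payoff 5)
  P1 vs Y: payoffs [4, 3] → best response A (payoff 4)
  P2 vs A: payoffs [0, 5] → best response Y (payoff 5)
  P2 vs B: payoffs [4, 1] → best response X (payoff 4)
Mutual best responses: (A,Y), (B,X) → Nash equilibria.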